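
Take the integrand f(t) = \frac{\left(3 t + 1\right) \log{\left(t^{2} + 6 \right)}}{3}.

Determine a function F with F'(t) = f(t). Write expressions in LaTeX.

Since d/dt undoes antidifferentiation here, F'(t) = f(t) is required of F(t).
Check: d/dt[\frac{- 3 t^{2} + t \left(3 t + 2\right) \log{\left(t^{2} + 6 \right)} - 4 t + 18 \log{\left(t^{2} + 6 \right)} + 4 \sqrt{6} \operatorname{atan}{\left(\frac{\sqrt{6} t}{6} \right)}}{6}] = t \log{\left(t^{2} + 6 \right)} + \frac{\log{\left(t^{2} + 6 \right)}}{3}, which equals f(t).

An antiderivative is F(t) = \frac{- 3 t^{2} + t \left(3 t + 2\right) \log{\left(t^{2} + 6 \right)} - 4 t + 18 \log{\left(t^{2} + 6 \right)} + 4 \sqrt{6} \operatorname{atan}{\left(\frac{\sqrt{6} t}{6} \right)}}{6}.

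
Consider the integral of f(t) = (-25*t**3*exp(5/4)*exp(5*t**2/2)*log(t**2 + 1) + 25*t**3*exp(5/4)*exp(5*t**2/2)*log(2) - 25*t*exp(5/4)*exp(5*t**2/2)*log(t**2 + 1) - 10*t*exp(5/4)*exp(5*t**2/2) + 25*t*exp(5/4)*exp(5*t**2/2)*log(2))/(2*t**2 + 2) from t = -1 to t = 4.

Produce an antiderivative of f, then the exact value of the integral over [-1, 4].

f has the shape u'v + uv' for u = -5*exp(5*t**2/2 + 5/4)/2 and v = log(t**2/2 + 1/2) — it is the derivative of the product u*v.
F(t) = -5*exp(5/4)*exp(5*t**2/2)*log(t**2/2 + 1/2)/2 is an antiderivative of f.
Check: d/dt[-5*exp(5/4)*exp(5*t**2/2)*log(t**2/2 + 1/2)/2] = (-25*t**3*exp(5/4)*exp(5*t**2/2)*log(t**2 + 1) + 25*t**3*exp(5/4)*exp(5*t**2/2)*log(2) - 25*t*exp(5/4)*exp(5*t**2/2)*log(t**2 + 1) - 10*t*exp(5/4)*exp(5*t**2/2) + 25*t*exp(5/4)*exp(5*t**2/2)*log(2))/(2*t**2 + 2) = f(t).
F(4) = -5*exp(165/4)*log(17/2)/2; F(-1) = 0.
Integral = F(4) - F(-1) = -5*exp(165/4)*log(17/2)/2.

Antiderivative: F(t) = -5*exp(5/4)*exp(5*t**2/2)*log(t**2/2 + 1/2)/2; value = -5*exp(165/4)*log(17/2)/2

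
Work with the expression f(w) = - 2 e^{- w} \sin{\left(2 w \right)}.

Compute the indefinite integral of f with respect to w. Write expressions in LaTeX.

F(w) = \frac{\left(2 \sin{\left(2 w \right)} + 4 \cos{\left(2 w \right)}\right) e^{- w}}{5} + C

Recover f(w) by differentiating a candidate F(w); any mismatch rules it out.
Check: d/dw[\frac{\left(2 \sin{\left(2 w \right)} + 4 \cos{\left(2 w \right)}\right) e^{- w}}{5}] = - 2 e^{- w} \sin{\left(2 w \right)} = f(w).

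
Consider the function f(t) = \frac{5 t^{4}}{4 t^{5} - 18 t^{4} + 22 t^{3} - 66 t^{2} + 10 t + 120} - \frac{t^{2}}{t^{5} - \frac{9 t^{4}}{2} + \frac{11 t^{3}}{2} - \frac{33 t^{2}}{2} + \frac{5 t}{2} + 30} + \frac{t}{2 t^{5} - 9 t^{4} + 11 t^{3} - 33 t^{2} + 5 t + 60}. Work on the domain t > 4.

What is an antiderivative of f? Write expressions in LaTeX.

Factor the denominator (2 \left(t - 4\right) \left(t + 1\right) \left(2 t - 3\right) \left(t^{2} + 5\right)) and decompose: f = \frac{473 t + 2725}{2436 \left(t^{2} + 5\right)} - \frac{309}{1450 \left(2 t - 3\right)} - \frac{1}{300 \left(t + 1\right)} + \frac{204}{175 \left(t - 4\right)}; each piece integrates to a log, atan, or power term.
Check: d/dt[\frac{141984 \log{\left(t - 4 \right)} - 12978 \log{\left(t - \frac{3}{2} \right)} - 406 \log{\left(t + 1 \right)} + 11825 \log{\left(t^{2} + 5 \right)} + 27250 \sqrt{5} \operatorname{atan}{\left(\frac{\sqrt{5} t}{5} \right)}}{121800}] = \frac{5 t^{4} - 4 t^{2} + 2 t}{4 t^{5} - 18 t^{4} + 22 t^{3} - 66 t^{2} + 10 t + 120}, which equals f(t).

An antiderivative is F(t) = \frac{141984 \log{\left(t - 4 \right)} - 12978 \log{\left(t - \frac{3}{2} \right)} - 406 \log{\left(t + 1 \right)} + 11825 \log{\left(t^{2} + 5 \right)} + 27250 \sqrt{5} \operatorname{atan}{\left(\frac{\sqrt{5} t}{5} \right)}}{121800}.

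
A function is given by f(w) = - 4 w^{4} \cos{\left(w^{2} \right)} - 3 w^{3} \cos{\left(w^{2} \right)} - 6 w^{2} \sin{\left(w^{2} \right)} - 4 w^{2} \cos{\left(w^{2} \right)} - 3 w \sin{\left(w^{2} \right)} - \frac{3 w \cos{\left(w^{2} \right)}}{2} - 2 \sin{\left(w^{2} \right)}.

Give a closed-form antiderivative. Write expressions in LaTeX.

Recognize the product-rule pattern: f = u'v + uv' with u = - 2 w^{3} - \frac{3 w^{2}}{2} - 2 w - \frac{3}{4}, v = \sin{\left(w^{2} \right)}, so integration by parts undoes it.
Check: d/dw[\frac{\left(- 8 w^{3} - 6 w^{2} - 8 w - 3\right) \sin{\left(w^{2} \right)}}{4}] = - 4 w^{4} \cos{\left(w^{2} \right)} - 3 w^{3} \cos{\left(w^{2} \right)} - 6 w^{2} \sin{\left(w^{2} \right)} - 4 w^{2} \cos{\left(w^{2} \right)} - 3 w \sin{\left(w^{2} \right)} - \frac{3 w \cos{\left(w^{2} \right)}}{2} - 2 \sin{\left(w^{2} \right)} = f(w).

An antiderivative is F(w) = \frac{\left(- 8 w^{3} - 6 w^{2} - 8 w - 3\right) \sin{\left(w^{2} \right)}}{4}.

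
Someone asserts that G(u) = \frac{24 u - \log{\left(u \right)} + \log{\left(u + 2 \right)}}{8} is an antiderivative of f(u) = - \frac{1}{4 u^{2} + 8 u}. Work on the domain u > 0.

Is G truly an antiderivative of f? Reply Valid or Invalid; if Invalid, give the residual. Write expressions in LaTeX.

Invalid: d/du[G] - f = 3, which is not 0.

d/du[G] = \frac{12 u^{2} + 24 u - 1}{4 u^{2} + 8 u}
d/du[G] - f(u) = 3 != 0.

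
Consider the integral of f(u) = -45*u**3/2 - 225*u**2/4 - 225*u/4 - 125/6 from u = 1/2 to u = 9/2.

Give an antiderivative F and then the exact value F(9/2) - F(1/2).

f matches the chain-rule pattern g'(h)*h' with inner function h(u) = 3*u**2/2 + 5*u/2 + 5/3; substituting w = h(u) collapses the integral.
F(u) = -5*(9*u**2 + 15*u + 10)**2/72 is an antiderivative of f.
Check: d/du[-5*(9*u**2 + 15*u + 10)**2/72] = -45*u**3/2 - 225*u**2/4 - 225*u/4 - 125/6 = f(u).
F(9/2) = -5397605/1152; F(1/2) = -31205/1152.
Integral = F(9/2) - F(1/2) = -13975/3.

Antiderivative: F(u) = -5*(9*u**2 + 15*u + 10)**2/72; value = -13975/3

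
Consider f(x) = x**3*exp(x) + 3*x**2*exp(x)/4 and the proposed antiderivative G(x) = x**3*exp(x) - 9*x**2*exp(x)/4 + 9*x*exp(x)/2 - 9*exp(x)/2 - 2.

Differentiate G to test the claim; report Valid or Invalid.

d/dx[G] = x**3*exp(x) + 3*x**2*exp(x)/4
This equals f(x) exactly, so the claim holds.

Valid - differentiating G returns exactly f.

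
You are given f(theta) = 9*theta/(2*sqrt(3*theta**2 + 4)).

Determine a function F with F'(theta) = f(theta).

f matches the chain-rule pattern g'(h)*h' with inner function h(theta) = 3*theta**2 + 4; substituting u = h(theta) collapses the integral.
Check: d/dtheta[3*sqrt(3*theta**2 + 4)/2] = 9*theta/(2*sqrt(3*theta**2 + 4)) = f(theta).

An antiderivative is F(theta) = 3*sqrt(3*theta**2 + 4)/2.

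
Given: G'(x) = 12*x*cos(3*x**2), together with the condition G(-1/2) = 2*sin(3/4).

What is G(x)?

G(x) = 2*sin(3*x**2)

The substitution u = 3*x**2 works: G'(x) is exactly (dG/du)*(du/dx) for that inner function.
A general antiderivative is 2*sin(3*x**2) + C.
The condition gives C = 2*sin(3/4) - (2*sin(3/4)) = 0.
So G(x) = 2*sin(3*x**2).
Check: d/dx[2*sin(3*x**2)] = 12*x*cos(3*x**2) = G'(x).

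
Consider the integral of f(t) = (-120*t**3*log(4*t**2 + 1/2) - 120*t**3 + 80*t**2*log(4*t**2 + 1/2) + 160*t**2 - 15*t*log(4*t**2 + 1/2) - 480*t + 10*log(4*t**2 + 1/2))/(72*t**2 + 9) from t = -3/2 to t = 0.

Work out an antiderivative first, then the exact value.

f has the shape u'v + uv' for u = -5*t**2/6 + 10*t/9 - 10/3 and v = log(4*t**2 + 1/2) — it is the derivative of the product u*v.
F(t) = 5*(-t**2/2 + 2*t/3 - 2)*log(4*t**2 + 1/2)/3 is an antiderivative of f.
Check: d/dt[5*(-t**2/2 + 2*t/3 - 2)*log(4*t**2 + 1/2)/3] = (-120*t**3*log(4*t**2 + 1/2) - 120*t**3 + 80*t**2*log(4*t**2 + 1/2) + 160*t**2 - 15*t*log(4*t**2 + 1/2) - 480*t + 10*log(4*t**2 + 1/2))/(72*t**2 + 9) = f(t).
F(0) = 10*log(2)/3; F(-3/2) = -55*log(19/2)/8.
Integral = F(0) - F(-3/2) = 10*log(2)/3 + 55*log(19/2)/8.

Antiderivative: F(t) = 5*(-t**2/2 + 2*t/3 - 2)*log(4*t**2 + 1/2)/3; value = 10*log(2)/3 + 55*log(19/2)/8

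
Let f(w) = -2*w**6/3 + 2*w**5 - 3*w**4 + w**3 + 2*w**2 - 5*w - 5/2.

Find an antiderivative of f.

Integrate term by term and add the pieces.
Check: d/dw[-2*w**7/21 + w**6/3 - 3*w**5/5 + w**4/4 + 2*w**3/3 - 5*w**2/2 - 5*w/2] = -2*w**6/3 + 2*w**5 - 3*w**4 + w**3 + 2*w**2 - 5*w - 5/2 = f(w).

An antiderivative is F(w) = -2*w**7/21 + w**6/3 - 3*w**5/5 + w**4/4 + 2*w**3/3 - 5*w**2/2 - 5*w/2.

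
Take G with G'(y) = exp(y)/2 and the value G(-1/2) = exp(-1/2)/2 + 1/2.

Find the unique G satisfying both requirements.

Check a candidate G(y) by differentiating: d/dy[G] must match the given G'(y).
A general antiderivative is exp(y)/2 + C.
The condition gives C = exp(-1/2)/2 + 1/2 - (exp(-1/2)/2) = 1/2.
So G(y) = (exp(y) + 1)/2.
Check: d/dy[(exp(y) + 1)/2] = exp(y)/2 = G'(y).

G(y) = (exp(y) + 1)/2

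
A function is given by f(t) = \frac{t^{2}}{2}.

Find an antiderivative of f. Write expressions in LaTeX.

For F(t) to be correct the identity F'(t) - f(t) = 0 must hold.
Check: d/dt[\frac{t^{3}}{6}] = \frac{t^{2}}{2} = f(t).

An antiderivative is F(t) = \frac{t^{3}}{6}.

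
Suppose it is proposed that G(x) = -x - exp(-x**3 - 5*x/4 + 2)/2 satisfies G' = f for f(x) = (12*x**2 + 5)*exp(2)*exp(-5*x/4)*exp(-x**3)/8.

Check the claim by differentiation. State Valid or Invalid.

Invalid: d/dx[G] - f = -1, which is not 0.

d/dx[G] = (12*x**2 - 8*exp(-2)*exp(5*x/4)*exp(x**3) + 5)*exp(2)*exp(-5*x/4)*exp(-x**3)/8
d/dx[G] - f(x) = -1 != 0.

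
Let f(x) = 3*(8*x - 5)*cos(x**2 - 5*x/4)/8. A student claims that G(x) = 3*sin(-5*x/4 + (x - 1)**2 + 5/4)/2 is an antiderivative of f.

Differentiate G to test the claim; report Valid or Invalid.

Invalid: d/dx[G] - f = -3*x*cos(x**2 - 5*x/4) + 3*x*cos(x**2 - 13*x/4 + 9/4) + 15*cos(x**2 - 5*x/4)/8 - 39*cos(x**2 - 13*x/4 + 9/4)/8, which is not 0.

d/dx[G] = 3*x*cos(x**2 - 13*x/4 + 9/4) - 39*cos(x**2 - 13*x/4 + 9/4)/8
d/dx[G] - f(x) = -3*x*cos(x**2 - 5*x/4) + 3*x*cos(x**2 - 13*x/4 + 9/4) + 15*cos(x**2 - 5*x/4)/8 - 39*cos(x**2 - 13*x/4 + 9/4)/8 != 0.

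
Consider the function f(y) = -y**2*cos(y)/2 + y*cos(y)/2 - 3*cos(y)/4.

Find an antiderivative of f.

An antiderivative is F(y) = -y**2*sin(y)/2 + y*sin(y)/2 - y*cos(y) + sin(y)/4 + cos(y)/2.

Integrate term by term and add the pieces.
Check: d/dy[-y**2*sin(y)/2 + y*sin(y)/2 - y*cos(y) + sin(y)/4 + cos(y)/2] = -y**2*cos(y)/2 + y*cos(y)/2 - 3*cos(y)/4 = f(y).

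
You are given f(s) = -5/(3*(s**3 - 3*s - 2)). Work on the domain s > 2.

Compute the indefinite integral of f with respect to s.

Factor the denominator (3*(s - 2)*(s + 1)**2) and decompose: f = 5/(27*(s + 1)) + 5/(9*(s + 1)**2) - 5/(27*(s - 2)); each piece integrates to a log, atan, or power term.
Check: d/ds[-5*log(s - 2)/27 + 5*log(s + 1)/27 - 5/(9*s + 9)] = -5/(3*s**3 - 9*s - 6), which equals f(s).

F(s) = -5*log(s - 2)/27 + 5*log(s + 1)/27 - 5/(9*s + 9) + C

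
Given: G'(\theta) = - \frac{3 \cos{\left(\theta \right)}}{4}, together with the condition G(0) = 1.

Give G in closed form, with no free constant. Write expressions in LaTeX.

G(\theta) = 1 - \frac{3 \sin{\left(\theta \right)}}{4}

A candidate passes only if d/d\theta[G] lands on the given G'(\theta) exactly.
A general antiderivative is - \frac{3 \sin{\left(\theta \right)}}{4} + C.
The condition gives C = 1 - (0) = 1.
So G(\theta) = 1 - \frac{3 \sin{\left(\theta \right)}}{4}.
Check: d/d\theta[1 - \frac{3 \sin{\left(\theta \right)}}{4}] = - \frac{3 \cos{\left(\theta \right)}}{4} = G'(\theta).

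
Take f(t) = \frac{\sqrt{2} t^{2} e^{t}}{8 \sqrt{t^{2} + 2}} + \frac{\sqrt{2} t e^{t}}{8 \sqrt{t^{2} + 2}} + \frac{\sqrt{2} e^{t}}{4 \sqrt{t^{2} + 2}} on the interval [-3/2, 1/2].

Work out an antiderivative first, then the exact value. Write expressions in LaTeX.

f has the shape u'v + uv' for u = \frac{\sqrt{\frac{t^{2}}{2} + 1}}{4} and v = e^{t} — it is the derivative of the product u*v.
F(t) = \frac{\sqrt{\frac{t^{2}}{2} + 1} e^{t}}{4} is an antiderivative of f.
Check: d/dt[\frac{\sqrt{\frac{t^{2}}{2} + 1} e^{t}}{4}] = \frac{\sqrt{2} \left(t^{2} e^{t} + t e^{t} + 2 e^{t}\right)}{8 \sqrt{t^{2} + 2}}, which equals f(t).
F(1/2) = \frac{3 \sqrt{2} e^{\frac{1}{2}}}{16}; F(-3/2) = \frac{\sqrt{34}}{16 e^{\frac{3}{2}}}.
Integral = F(1/2) - F(-3/2) = - \frac{\sqrt{34}}{16 e^{\frac{3}{2}}} + \frac{3 \sqrt{2} e^{\frac{1}{2}}}{16}.

Antiderivative: F(t) = \frac{\sqrt{\frac{t^{2}}{2} + 1} e^{t}}{4}; value = - \frac{\sqrt{34}}{16 e^{\frac{3}{2}}} + \frac{3 \sqrt{2} e^{\frac{1}{2}}}{16}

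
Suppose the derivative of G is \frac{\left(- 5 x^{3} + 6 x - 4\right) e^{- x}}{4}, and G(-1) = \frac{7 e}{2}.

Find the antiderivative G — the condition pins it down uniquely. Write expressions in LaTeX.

G'(x) has the shape u'v + uv' for u = \frac{5 x^{3}}{4} + \frac{15 x^{2}}{4} + 6 x + 7 and v = e^{- x} — it is the derivative of the product u*v.
A general antiderivative is \frac{\left(5 x^{3} + 15 x^{2} + 24 x + 28\right) e^{- x}}{4} + C.
The condition gives C = \frac{7 e}{2} - (\frac{7 e}{2}) = 0.
So G(x) = \frac{\left(5 x^{3} + 15 x^{2} + 24 x + 28\right) e^{- x}}{4}.
Check: d/dx[\frac{\left(5 x^{3} + 15 x^{2} + 24 x + 28\right) e^{- x}}{4}] = \frac{\left(- 5 x^{3} + 6 x - 4\right) e^{- x}}{4} = G'(x).

G(x) = \frac{\left(5 x^{3} + 15 x^{2} + 24 x + 28\right) e^{- x}}{4}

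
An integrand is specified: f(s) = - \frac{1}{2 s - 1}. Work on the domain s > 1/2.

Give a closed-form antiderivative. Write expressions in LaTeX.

An antiderivative is F(s) = - \frac{\log{\left(s - \frac{1}{2} \right)}}{2}.

Recover f(s) by differentiating a candidate F(s); any mismatch rules it out.
Check: d/ds[- \frac{\log{\left(s - \frac{1}{2} \right)}}{2}] = - \frac{1}{2 s - 1} = f(s).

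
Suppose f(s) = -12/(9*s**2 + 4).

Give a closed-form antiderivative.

An antiderivative is F(s) = -2*atan(3*s/2).

For F(s) to be correct the identity F'(s) - f(s) = 0 must hold.
Check: d/ds[-2*atan(3*s/2)] = -12/(9*s**2 + 4) = f(s).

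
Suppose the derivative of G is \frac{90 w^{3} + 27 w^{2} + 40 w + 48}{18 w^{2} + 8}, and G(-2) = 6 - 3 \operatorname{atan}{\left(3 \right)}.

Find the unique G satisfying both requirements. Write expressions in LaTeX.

G(w) = \frac{5 w^{2}}{2} + \frac{3 w}{2} + 3 \operatorname{atan}{\left(\frac{3 w}{2} \right)} - 1

For G(w) to be correct, d/dw[G] must agree with the stated G'(w) identically.
A general antiderivative is \frac{5 w^{2}}{2} + \frac{3 w}{2} + 3 \operatorname{atan}{\left(\frac{3 w}{2} \right)} + C.
The condition gives C = 6 - 3 \operatorname{atan}{\left(3 \right)} - (7 - 3 \operatorname{atan}{\left(3 \right)}) = -1.
So G(w) = \frac{5 w^{2}}{2} + \frac{3 w}{2} + 3 \operatorname{atan}{\left(\frac{3 w}{2} \right)} - 1.
Check: d/dw[\frac{5 w^{2}}{2} + \frac{3 w}{2} + 3 \operatorname{atan}{\left(\frac{3 w}{2} \right)} - 1] = \frac{90 w^{3} + 27 w^{2} + 40 w + 48}{18 w^{2} + 8} = G'(w).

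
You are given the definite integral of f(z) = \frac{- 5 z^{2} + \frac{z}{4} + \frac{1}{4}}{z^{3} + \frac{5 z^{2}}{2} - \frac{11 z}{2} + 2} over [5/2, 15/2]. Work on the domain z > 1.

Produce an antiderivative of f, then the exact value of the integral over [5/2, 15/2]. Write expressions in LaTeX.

Factor the denominator (2 \left(z - 1\right) \left(z + 4\right) \left(2 z - 1\right)) and decompose: f = \frac{7}{9 \left(2 z - 1\right)} - \frac{323}{90 \left(z + 4\right)} - \frac{9}{5 \left(z - 1\right)}; each piece integrates to a log, atan, or power term.
F(z) = - \frac{162 \log{\left(z - 1 \right)} - 35 \log{\left(z - \frac{1}{2} \right)} + 323 \log{\left(z + 4 \right)}}{90} is an antiderivative of f.
Check: d/dz[- \frac{162 \log{\left(z - 1 \right)} - 35 \log{\left(z - \frac{1}{2} \right)} + 323 \log{\left(z + 4 \right)}}{90}] = \frac{- 20 z^{2} + z + 1}{4 z^{3} + 10 z^{2} - 22 z + 8}, which equals f(z).
F(15/2) = - \frac{323 \log{\left(\frac{23}{2} \right)}}{90} - \frac{9 \log{\left(\frac{13}{2} \right)}}{5} + \frac{7 \log{\left(7 \right)}}{18}; F(5/2) = - \frac{323 \log{\left(\frac{13}{2} \right)}}{90} - \frac{9 \log{\left(\frac{3}{2} \right)}}{5} + \frac{7 \log{\left(2 \right)}}{18}.
Integral = F(15/2) - F(5/2) = - \frac{323 \log{\left(\frac{23}{2} \right)}}{90} - \frac{7 \log{\left(2 \right)}}{18} + \frac{9 \log{\left(\frac{3}{2} \right)}}{5} + \frac{7 \log{\left(7 \right)}}{18} + \frac{161 \log{\left(\frac{13}{2} \right)}}{90}.

Antiderivative: F(z) = - \frac{162 \log{\left(z - 1 \right)} - 35 \log{\left(z - \frac{1}{2} \right)} + 323 \log{\left(z + 4 \right)}}{90}; value = - \frac{323 \log{\left(\frac{23}{2} \right)}}{90} - \frac{7 \log{\left(2 \right)}}{18} + \frac{9 \log{\left(\frac{3}{2} \right)}}{5} + \frac{7 \log{\left(7 \right)}}{18} + \frac{161 \log{\left(\frac{13}{2} \right)}}{90}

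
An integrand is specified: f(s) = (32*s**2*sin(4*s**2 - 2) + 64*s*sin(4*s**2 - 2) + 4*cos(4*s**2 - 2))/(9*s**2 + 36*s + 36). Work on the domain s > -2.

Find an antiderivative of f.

f has the shape u'v + uv' for u = -4/(3*(3*s + 6)) and v = cos(4*s**2 - 2) — it is the derivative of the product u*v.
Check: d/ds[-4*cos(4*s**2 - 2)/(9*s + 18)] = (32*s**2*sin(4*s**2 - 2) + 64*s*sin(4*s**2 - 2) + 4*cos(4*s**2 - 2))/(9*s**2 + 36*s + 36) = f(s).

An antiderivative is F(s) = -4*cos(4*s**2 - 2)/(9*s + 18).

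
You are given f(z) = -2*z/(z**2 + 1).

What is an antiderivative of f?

An antiderivative is F(z) = -log(4*z**2 + 4).

f matches the chain-rule pattern g'(h)*h' with inner function h(z) = 4*z**2 + 4; substituting u = h(z) collapses the integral.
Check: d/dz[-log(4*z**2 + 4)] = -2*z/(z**2 + 1) = f(z).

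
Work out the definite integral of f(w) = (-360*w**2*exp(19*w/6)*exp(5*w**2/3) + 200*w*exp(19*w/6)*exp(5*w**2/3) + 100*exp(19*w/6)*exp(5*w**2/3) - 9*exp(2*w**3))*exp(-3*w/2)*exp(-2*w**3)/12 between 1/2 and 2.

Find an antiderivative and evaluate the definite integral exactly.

Antiderivative: F(w) = (10*exp(19*w/6)*exp(5*w**2/3)*exp(-2*w**3) + 1)*exp(-3*w/2)/2; value = -5*exp(1) - exp(-3/4)/2 + 5*exp(-6) + exp(-3)/2

Check any antiderivative F(w) by computing F'(w) and comparing it with f(w).
F(w) = (10*exp(19*w/6)*exp(5*w**2/3)*exp(-2*w**3) + 1)*exp(-3*w/2)/2 is an antiderivative of f.
Check: d/dw[(10*exp(19*w/6)*exp(5*w**2/3)*exp(-2*w**3) + 1)*exp(-3*w/2)/2] = (-360*w**2*exp(19*w/6)*exp(5*w**2/3) + 200*w*exp(19*w/6)*exp(5*w**2/3) + 100*exp(19*w/6)*exp(5*w**2/3) - 9*exp(2*w**3))*exp(-3*w/2)*exp(-2*w**3)/12 = f(w).
F(2) = 5*exp(-6) + exp(-3)/2; F(1/2) = exp(-3/4)/2 + 5*exp(1).
Integral = F(2) - F(1/2) = -5*exp(1) - exp(-3/4)/2 + 5*exp(-6) + exp(-3)/2.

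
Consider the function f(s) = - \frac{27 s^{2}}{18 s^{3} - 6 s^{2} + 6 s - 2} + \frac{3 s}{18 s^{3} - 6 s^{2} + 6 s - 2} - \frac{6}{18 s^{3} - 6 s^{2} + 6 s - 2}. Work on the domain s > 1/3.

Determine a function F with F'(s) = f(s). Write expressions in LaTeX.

An antiderivative is F(s) = - \log{\left(\frac{3 s}{2} - \frac{1}{2} \right)} - \frac{\log{\left(3 s^{2} + 1 \right)}}{4}.

The integrand splits into summands that can be handled one at a time.
Check: d/ds[- \log{\left(\frac{3 s}{2} - \frac{1}{2} \right)} - \frac{\log{\left(3 s^{2} + 1 \right)}}{4}] = \frac{- 27 s^{2} + 3 s - 6}{18 s^{3} - 6 s^{2} + 6 s - 2}, which equals f(s).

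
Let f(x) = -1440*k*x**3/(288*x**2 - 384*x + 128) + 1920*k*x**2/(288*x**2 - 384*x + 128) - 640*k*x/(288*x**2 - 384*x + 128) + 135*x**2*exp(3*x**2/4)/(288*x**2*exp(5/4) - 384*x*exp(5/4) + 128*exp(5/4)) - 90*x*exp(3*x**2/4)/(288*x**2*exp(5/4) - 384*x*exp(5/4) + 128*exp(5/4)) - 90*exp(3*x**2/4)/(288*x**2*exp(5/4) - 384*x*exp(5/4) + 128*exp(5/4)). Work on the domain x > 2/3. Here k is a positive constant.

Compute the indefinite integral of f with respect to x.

F(x) = -5*k*x**2/2 + 15*exp(3*x**2/4 - 5/4)/(16*(3*x - 2)) + C

Integrate term by term and add the pieces.
Check: d/dx[-5*k*x**2/2 + 15*exp(3*x**2/4 - 5/4)/(16*(3*x - 2))] = (-1440*k*x**3 + 1920*k*x**2 - 640*k*x + 135*x**2*exp(-5/4)*exp(3*x**2/4) - 90*x*exp(-5/4)*exp(3*x**2/4) - 90*exp(-5/4)*exp(3*x**2/4))/(288*x**2 - 384*x + 128), which equals f(x).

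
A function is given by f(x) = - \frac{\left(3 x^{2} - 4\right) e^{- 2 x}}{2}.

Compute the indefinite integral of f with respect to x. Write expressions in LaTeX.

F(x) = \frac{\left(6 x^{2} + 6 x - 5\right) e^{- 2 x}}{8} + C

Recognize the product-rule pattern: f = u'v + uv' with u = \frac{3 x^{2}}{4} + \frac{3 x}{4} - \frac{5}{8}, v = e^{- 2 x}, so integration by parts undoes it.
Check: d/dx[\frac{\left(6 x^{2} + 6 x - 5\right) e^{- 2 x}}{8}] = \frac{\left(4 - 3 x^{2}\right) e^{- 2 x}}{2}, which equals f(x).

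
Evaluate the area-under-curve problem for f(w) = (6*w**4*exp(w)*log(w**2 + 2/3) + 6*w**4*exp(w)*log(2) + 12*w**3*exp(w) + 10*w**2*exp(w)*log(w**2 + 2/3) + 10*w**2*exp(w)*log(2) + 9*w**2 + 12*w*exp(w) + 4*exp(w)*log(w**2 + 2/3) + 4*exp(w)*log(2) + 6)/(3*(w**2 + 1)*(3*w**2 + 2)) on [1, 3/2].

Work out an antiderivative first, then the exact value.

Antiderivative: F(w) = (2*exp(w)*log(2*w**2 + 4/3) + 3*atan(w))/3; value = -2*exp(1)*log(10/3)/3 - pi/4 + atan(3/2) + 2*exp(3/2)*log(35/6)/3

Check any antiderivative F(w) by computing F'(w) and comparing it with f(w).
F(w) = (2*exp(w)*log(2*w**2 + 4/3) + 3*atan(w))/3 is an antiderivative of f.
Check: d/dw[(2*exp(w)*log(2*w**2 + 4/3) + 3*atan(w))/3] = (6*w**4*exp(w)*log(w**2 + 2/3) + 6*w**4*exp(w)*log(2) + 12*w**3*exp(w) + 10*w**2*exp(w)*log(w**2 + 2/3) + 10*w**2*exp(w)*log(2) + 9*w**2 + 12*w*exp(w) + 4*exp(w)*log(w**2 + 2/3) + 4*exp(w)*log(2) + 6)/(9*w**4 + 15*w**2 + 6), which equals f(w).
F(3/2) = atan(3/2) + 2*exp(3/2)*log(35/6)/3; F(1) = pi/4 + 2*exp(1)*log(10/3)/3.
Integral = F(3/2) - F(1) = -2*exp(1)*log(10/3)/3 - pi/4 + atan(3/2) + 2*exp(3/2)*log(35/6)/3.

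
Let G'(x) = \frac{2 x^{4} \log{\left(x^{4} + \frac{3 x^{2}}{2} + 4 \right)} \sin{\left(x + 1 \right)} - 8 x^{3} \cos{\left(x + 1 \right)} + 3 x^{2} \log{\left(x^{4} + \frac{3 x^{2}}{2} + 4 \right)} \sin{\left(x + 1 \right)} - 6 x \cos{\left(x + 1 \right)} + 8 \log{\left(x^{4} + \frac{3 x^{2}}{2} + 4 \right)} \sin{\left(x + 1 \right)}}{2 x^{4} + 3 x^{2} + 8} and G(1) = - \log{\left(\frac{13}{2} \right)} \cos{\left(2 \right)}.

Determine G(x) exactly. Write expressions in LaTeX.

G(x) = - \log{\left(x^{4} + \frac{3 x^{2}}{2} + 4 \right)} \cos{\left(x + 1 \right)}

Recognize the product-rule pattern: G'(x) = u'v + uv' with u = - \cos{\left(x + 1 \right)}, v = \log{\left(x^{4} + \frac{3 x^{2}}{2} + 4 \right)}, so integration by parts undoes it.
A general antiderivative is - \log{\left(x^{4} + \frac{3 x^{2}}{2} + 4 \right)} \cos{\left(x + 1 \right)} + C.
The condition gives C = - \log{\left(\frac{13}{2} \right)} \cos{\left(2 \right)} - (- \log{\left(\frac{13}{2} \right)} \cos{\left(2 \right)}) = 0.
So G(x) = - \log{\left(x^{4} + \frac{3 x^{2}}{2} + 4 \right)} \cos{\left(x + 1 \right)}.
Check: d/dx[- \log{\left(x^{4} + \frac{3 x^{2}}{2} + 4 \right)} \cos{\left(x + 1 \right)}] = \frac{2 x^{4} \log{\left(x^{4} + \frac{3 x^{2}}{2} + 4 \right)} \sin{\left(x + 1 \right)} - 8 x^{3} \cos{\left(x + 1 \right)} + 3 x^{2} \log{\left(x^{4} + \frac{3 x^{2}}{2} + 4 \right)} \sin{\left(x + 1 \right)} - 6 x \cos{\left(x + 1 \right)} + 8 \log{\left(x^{4} + \frac{3 x^{2}}{2} + 4 \right)} \sin{\left(x + 1 \right)}}{2 x^{4} + 3 x^{2} + 8} = G'(x).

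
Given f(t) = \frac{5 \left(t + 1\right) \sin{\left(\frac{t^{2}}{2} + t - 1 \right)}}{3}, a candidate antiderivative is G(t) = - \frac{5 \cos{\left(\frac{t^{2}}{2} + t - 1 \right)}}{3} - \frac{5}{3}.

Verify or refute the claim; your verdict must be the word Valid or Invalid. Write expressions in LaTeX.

Valid - differentiating G returns exactly f.

d/dt[G] = \frac{5 t \sin{\left(\frac{t^{2}}{2} + t - 1 \right)}}{3} + \frac{5 \sin{\left(\frac{t^{2}}{2} + t - 1 \right)}}{3}
This equals f(t) exactly, so the claim holds.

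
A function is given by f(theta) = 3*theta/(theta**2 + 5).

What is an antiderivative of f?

The substitution u = theta**2 + 5 works: f is exactly (dF/du)*(du/dtheta) for that inner function.
Check: d/dtheta[3*log(theta**2 + 5)/2] = 3*theta/(theta**2 + 5) = f(theta).

An antiderivative is F(theta) = 3*log(theta**2 + 5)/2.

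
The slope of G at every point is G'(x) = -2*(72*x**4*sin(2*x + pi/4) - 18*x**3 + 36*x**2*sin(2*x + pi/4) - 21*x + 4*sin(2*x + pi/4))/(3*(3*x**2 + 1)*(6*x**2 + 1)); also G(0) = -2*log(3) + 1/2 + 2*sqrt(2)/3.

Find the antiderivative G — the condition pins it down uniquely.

G(x) = (12*log(2*x**2 + 1/3) - 10*log(3*x**2 + 1) + 8*cos(2*x + pi/4) + 3)/6

Any candidate G(x) must reproduce the stated G'(x) exactly.
A general antiderivative is 2*log(2*x**2 + 1/3) - 5*log(3*x**2 + 1)/3 + 4*cos(2*x + pi/4)/3 + C.
The condition gives C = -2*log(3) + 1/2 + 2*sqrt(2)/3 - (-2*log(3) + 2*sqrt(2)/3) = 1/2.
So G(x) = (12*log(2*x**2 + 1/3) - 10*log(3*x**2 + 1) + 8*cos(2*x + pi/4) + 3)/6.
Check: d/dx[(12*log(2*x**2 + 1/3) - 10*log(3*x**2 + 1) + 8*cos(2*x + pi/4) + 3)/6] = (-144*x**4*sin(2*x + pi/4) + 36*x**3 - 72*x**2*sin(2*x + pi/4) + 42*x - 8*sin(2*x + pi/4))/(54*x**4 + 27*x**2 + 3), which equals G'(x).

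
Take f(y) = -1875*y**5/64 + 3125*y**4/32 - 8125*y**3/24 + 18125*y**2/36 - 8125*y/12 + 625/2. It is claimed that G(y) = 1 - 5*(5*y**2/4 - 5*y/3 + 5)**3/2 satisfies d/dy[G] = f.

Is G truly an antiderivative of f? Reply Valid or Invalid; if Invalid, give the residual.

Valid - the claim checks out under differentiation.

d/dy[G] = -1875*y**5/64 + 3125*y**4/32 - 8125*y**3/24 + 18125*y**2/36 - 8125*y/12 + 625/2
This equals f(y) exactly, so the claim holds.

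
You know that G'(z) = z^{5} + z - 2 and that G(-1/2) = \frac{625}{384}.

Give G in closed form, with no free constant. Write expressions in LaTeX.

G(z) = \frac{z^{6}}{6} + \frac{z^{2}}{2} - 2 z + \frac{1}{2}

Integrate term by term and add the pieces.
A general antiderivative is \frac{z^{6}}{6} + \frac{z^{2}}{2} - 2 z + C.
The condition gives C = \frac{625}{384} - (\frac{433}{384}) = \frac{1}{2}.
So G(z) = \frac{z^{6}}{6} + \frac{z^{2}}{2} - 2 z + \frac{1}{2}.
Check: d/dz[\frac{z^{6}}{6} + \frac{z^{2}}{2} - 2 z + \frac{1}{2}] = z^{5} + z - 2 = G'(z).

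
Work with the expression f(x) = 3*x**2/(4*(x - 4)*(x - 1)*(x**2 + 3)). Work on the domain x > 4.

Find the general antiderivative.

Factor the denominator (4*(x - 4)*(x - 1)*(x**2 + 3)) and decompose: f = -9*(5*x + 1)/(304*(x**2 + 3)) - 1/(16*(x - 1)) + 4/(19*(x - 4)); each piece integrates to a log, atan, or power term.
Check: d/dx[4*log(x - 4)/19 - log(x - 1)/16 - 45*log(x**2 + 3)/608 - 3*sqrt(3)*atan(sqrt(3)*x/3)/304] = 3*x**2/(4*x**4 - 20*x**3 + 28*x**2 - 60*x + 48), which equals f(x).

F(x) = 4*log(x - 4)/19 - log(x - 1)/16 - 45*log(x**2 + 3)/608 - 3*sqrt(3)*atan(sqrt(3)*x/3)/304 + C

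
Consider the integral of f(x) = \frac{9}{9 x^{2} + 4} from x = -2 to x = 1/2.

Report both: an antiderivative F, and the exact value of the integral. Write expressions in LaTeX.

A candidate is checked by its d/dx: the result must match f(x).
F(x) = \frac{3 \operatorname{atan}{\left(\frac{3 x}{2} \right)}}{2} is an antiderivative of f.
Check: d/dx[\frac{3 \operatorname{atan}{\left(\frac{3 x}{2} \right)}}{2}] = \frac{9}{9 x^{2} + 4} = f(x).
F(1/2) = \frac{3 \operatorname{atan}{\left(\frac{3}{4} \right)}}{2}; F(-2) = - \frac{3 \operatorname{atan}{\left(3 \right)}}{2}.
Integral = F(1/2) - F(-2) = \frac{3 \operatorname{atan}{\left(\frac{3}{4} \right)}}{2} + \frac{3 \operatorname{atan}{\left(3 \right)}}{2}.

Antiderivative: F(x) = \frac{3 \operatorname{atan}{\left(\frac{3 x}{2} \right)}}{2}; value = \frac{3 \operatorname{atan}{\left(\frac{3}{4} \right)}}{2} + \frac{3 \operatorname{atan}{\left(3 \right)}}{2}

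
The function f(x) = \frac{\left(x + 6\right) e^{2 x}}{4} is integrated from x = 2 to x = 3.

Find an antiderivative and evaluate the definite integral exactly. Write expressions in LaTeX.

f has the shape u'v + uv' for u = \frac{x}{8} + \frac{11}{16} and v = e^{2 x} — it is the derivative of the product u*v.
F(x) = \frac{\left(2 x + 11\right) e^{2 x}}{16} is an antiderivative of f.
Check: d/dx[\frac{\left(2 x + 11\right) e^{2 x}}{16}] = \frac{x e^{2 x}}{4} + \frac{3 e^{2 x}}{2}, which equals f(x).
F(3) = \frac{17 e^{6}}{16}; F(2) = \frac{15 e^{4}}{16}.
Integral = F(3) - F(2) = - \frac{15 e^{4}}{16} + \frac{17 e^{6}}{16}.

Antiderivative: F(x) = \frac{\left(2 x + 11\right) e^{2 x}}{16}; value = - \frac{15 e^{4}}{16} + \frac{17 e^{6}}{16}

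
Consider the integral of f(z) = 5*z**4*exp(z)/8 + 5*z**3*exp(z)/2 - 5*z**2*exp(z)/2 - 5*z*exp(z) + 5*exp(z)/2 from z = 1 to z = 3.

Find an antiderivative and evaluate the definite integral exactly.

Antiderivative: F(z) = 5*z**4*exp(z)/8 - 5*z**2*exp(z)/2 + 5*exp(z)/2; value = -5*exp(1)/8 + 245*exp(3)/8

Recognize the product-rule pattern: f = u'v + uv' with u = 5*(z**2 - 2)**2/8, v = exp(z), so integration by parts undoes it.
F(z) = 5*z**4*exp(z)/8 - 5*z**2*exp(z)/2 + 5*exp(z)/2 is an antiderivative of f.
Check: d/dz[5*z**4*exp(z)/8 - 5*z**2*exp(z)/2 + 5*exp(z)/2] = 5*z**4*exp(z)/8 + 5*z**3*exp(z)/2 - 5*z**2*exp(z)/2 - 5*z*exp(z) + 5*exp(z)/2 = f(z).
F(3) = 245*exp(3)/8; F(1) = 5*exp(1)/8.
Integral = F(3) - F(1) = -5*exp(1)/8 + 245*exp(3)/8.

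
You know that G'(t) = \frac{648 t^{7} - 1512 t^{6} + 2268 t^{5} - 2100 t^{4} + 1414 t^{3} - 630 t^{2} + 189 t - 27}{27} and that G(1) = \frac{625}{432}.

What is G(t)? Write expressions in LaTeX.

G'(t) matches the chain-rule pattern g'(h)*h' with inner function h(t) = t^{2} - \frac{2 t}{3} + \frac{1}{2}; substituting u = h(t) collapses the integral.
A general antiderivative is 3 \left(t^{2} - \frac{2 t}{3} + \frac{1}{2}\right)^{4} + C.
The condition gives C = \frac{625}{432} - (\frac{625}{432}) = 0.
So G(t) = \frac{\left(6 t^{2} - 4 t + 3\right)^{4}}{432}.
Check: d/dt[\frac{\left(6 t^{2} - 4 t + 3\right)^{4}}{432}] = 24 t^{7} - 56 t^{6} + 84 t^{5} - \frac{700 t^{4}}{9} + \frac{1414 t^{3}}{27} - \frac{70 t^{2}}{3} + 7 t - 1, which equals G'(t).

G(t) = \frac{\left(6 t^{2} - 4 t + 3\right)^{4}}{432}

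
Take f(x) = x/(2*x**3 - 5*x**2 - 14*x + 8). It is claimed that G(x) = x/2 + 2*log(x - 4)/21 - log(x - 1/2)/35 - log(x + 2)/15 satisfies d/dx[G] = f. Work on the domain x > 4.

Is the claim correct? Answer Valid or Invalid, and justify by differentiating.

d/dx[G] = (2*x**3 - 5*x**2 - 12*x + 8)/(4*x**3 - 10*x**2 - 28*x + 16)
d/dx[G] - f(x) = 1/2 != 0.

Invalid: d/dx[G] - f = 1/2, which is not 0.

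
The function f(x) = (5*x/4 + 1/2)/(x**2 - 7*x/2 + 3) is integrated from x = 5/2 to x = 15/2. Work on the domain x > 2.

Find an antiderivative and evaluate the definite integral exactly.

Factor the denominator (2*(x - 2)*(2*x - 3)) and decompose: f = -19/(2*(2*x - 3)) + 6/(x - 2); each piece integrates to a log, atan, or power term.
F(x) = 6*log(x - 2) - 19*log(x - 3/2)/4 is an antiderivative of f.
Check: d/dx[6*log(x - 2) - 19*log(x - 3/2)/4] = (5*x + 2)/(4*x**2 - 14*x + 12), which equals f(x).
F(15/2) = -19*log(6)/4 + 6*log(11/2); F(5/2) = -6*log(2).
Integral = F(15/2) - F(5/2) = -19*log(6)/4 + 6*log(2) + 6*log(11/2).

Antiderivative: F(x) = 6*log(x - 2) - 19*log(x - 3/2)/4; value = -19*log(6)/4 + 6*log(2) + 6*log(11/2)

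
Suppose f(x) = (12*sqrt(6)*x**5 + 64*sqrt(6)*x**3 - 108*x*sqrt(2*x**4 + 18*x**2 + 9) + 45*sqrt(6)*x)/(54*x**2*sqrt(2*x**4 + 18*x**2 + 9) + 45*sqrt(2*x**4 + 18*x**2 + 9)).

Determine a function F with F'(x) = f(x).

A candidate is checked by its d/dx: the result must match f(x).
Check: d/dx[sqrt(6)*(sqrt(2*x**4 + 18*x**2 + 9) - 3*sqrt(6)*log(2*x**2 + 5/3))/18] = (12*sqrt(6)*x**5 + 64*sqrt(6)*x**3 - 108*x*sqrt(2*x**4 + 18*x**2 + 9) + 45*sqrt(6)*x)/(54*x**2*sqrt(2*x**4 + 18*x**2 + 9) + 45*sqrt(2*x**4 + 18*x**2 + 9)) = f(x).

An antiderivative is F(x) = sqrt(6)*(sqrt(2*x**4 + 18*x**2 + 9) - 3*sqrt(6)*log(2*x**2 + 5/3))/18.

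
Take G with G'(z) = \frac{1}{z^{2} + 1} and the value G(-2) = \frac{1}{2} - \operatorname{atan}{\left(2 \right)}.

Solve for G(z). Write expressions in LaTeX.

Since d/dz undoes antidifferentiation here, G(z) must give back the stated G'(z).
A general antiderivative is \operatorname{atan}{\left(z \right)} + C.
The condition gives C = \frac{1}{2} - \operatorname{atan}{\left(2 \right)} - (- \operatorname{atan}{\left(2 \right)}) = \frac{1}{2}.
So G(z) = \operatorname{atan}{\left(z \right)} + \frac{1}{2}.
Check: d/dz[\operatorname{atan}{\left(z \right)} + \frac{1}{2}] = \frac{1}{z^{2} + 1} = G'(z).

G(z) = \operatorname{atan}{\left(z \right)} + \frac{1}{2}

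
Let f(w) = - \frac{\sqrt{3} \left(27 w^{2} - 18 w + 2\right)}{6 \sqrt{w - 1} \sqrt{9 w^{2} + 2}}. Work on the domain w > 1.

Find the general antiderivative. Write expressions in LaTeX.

Recognize the product-rule pattern: f = u'v + uv' with u = - \sqrt{w - 1}, v = \sqrt{3 w^{2} + \frac{2}{3}}, so integration by parts undoes it.
Check: d/dw[- \sqrt{w - 1} \sqrt{3 w^{2} + \frac{2}{3}}] = \frac{\sqrt{3} \left(- 27 w^{2} + 18 w - 2\right)}{6 \sqrt{w - 1} \sqrt{9 w^{2} + 2}}, which equals f(w).

F(w) = - \sqrt{w - 1} \sqrt{3 w^{2} + \frac{2}{3}} + C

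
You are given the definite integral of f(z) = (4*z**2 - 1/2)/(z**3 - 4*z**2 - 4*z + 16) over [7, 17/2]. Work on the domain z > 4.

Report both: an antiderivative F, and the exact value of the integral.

Factor the denominator (2*(z - 4)*(z - 2)*(z + 2)) and decompose: f = 31/(48*(z + 2)) - 31/(16*(z - 2)) + 127/(24*(z - 4)); each piece integrates to a log, atan, or power term.
F(z) = 127*log(z - 4)/24 - 31*log(z - 2)/16 + 31*log(z + 2)/48 is an antiderivative of f.
Check: d/dz[127*log(z - 4)/24 - 31*log(z - 2)/16 + 31*log(z + 2)/48] = (8*z**2 - 1)/(2*z**3 - 8*z**2 - 8*z + 32), which equals f(z).
F(17/2) = -31*log(13/2)/16 + 31*log(21/2)/48 + 127*log(9/2)/24; F(7) = -31*log(5)/16 + 31*log(9)/48 + 127*log(3)/24.
Integral = F(17/2) - F(7) = -127*log(3)/24 - 31*log(13/2)/16 - 31*log(9)/48 + 31*log(21/2)/48 + 31*log(5)/16 + 127*log(9/2)/24.

Antiderivative: F(z) = 127*log(z - 4)/24 - 31*log(z - 2)/16 + 31*log(z + 2)/48; value = -127*log(3)/24 - 31*log(13/2)/16 - 31*log(9)/48 + 31*log(21/2)/48 + 31*log(5)/16 + 127*log(9/2)/24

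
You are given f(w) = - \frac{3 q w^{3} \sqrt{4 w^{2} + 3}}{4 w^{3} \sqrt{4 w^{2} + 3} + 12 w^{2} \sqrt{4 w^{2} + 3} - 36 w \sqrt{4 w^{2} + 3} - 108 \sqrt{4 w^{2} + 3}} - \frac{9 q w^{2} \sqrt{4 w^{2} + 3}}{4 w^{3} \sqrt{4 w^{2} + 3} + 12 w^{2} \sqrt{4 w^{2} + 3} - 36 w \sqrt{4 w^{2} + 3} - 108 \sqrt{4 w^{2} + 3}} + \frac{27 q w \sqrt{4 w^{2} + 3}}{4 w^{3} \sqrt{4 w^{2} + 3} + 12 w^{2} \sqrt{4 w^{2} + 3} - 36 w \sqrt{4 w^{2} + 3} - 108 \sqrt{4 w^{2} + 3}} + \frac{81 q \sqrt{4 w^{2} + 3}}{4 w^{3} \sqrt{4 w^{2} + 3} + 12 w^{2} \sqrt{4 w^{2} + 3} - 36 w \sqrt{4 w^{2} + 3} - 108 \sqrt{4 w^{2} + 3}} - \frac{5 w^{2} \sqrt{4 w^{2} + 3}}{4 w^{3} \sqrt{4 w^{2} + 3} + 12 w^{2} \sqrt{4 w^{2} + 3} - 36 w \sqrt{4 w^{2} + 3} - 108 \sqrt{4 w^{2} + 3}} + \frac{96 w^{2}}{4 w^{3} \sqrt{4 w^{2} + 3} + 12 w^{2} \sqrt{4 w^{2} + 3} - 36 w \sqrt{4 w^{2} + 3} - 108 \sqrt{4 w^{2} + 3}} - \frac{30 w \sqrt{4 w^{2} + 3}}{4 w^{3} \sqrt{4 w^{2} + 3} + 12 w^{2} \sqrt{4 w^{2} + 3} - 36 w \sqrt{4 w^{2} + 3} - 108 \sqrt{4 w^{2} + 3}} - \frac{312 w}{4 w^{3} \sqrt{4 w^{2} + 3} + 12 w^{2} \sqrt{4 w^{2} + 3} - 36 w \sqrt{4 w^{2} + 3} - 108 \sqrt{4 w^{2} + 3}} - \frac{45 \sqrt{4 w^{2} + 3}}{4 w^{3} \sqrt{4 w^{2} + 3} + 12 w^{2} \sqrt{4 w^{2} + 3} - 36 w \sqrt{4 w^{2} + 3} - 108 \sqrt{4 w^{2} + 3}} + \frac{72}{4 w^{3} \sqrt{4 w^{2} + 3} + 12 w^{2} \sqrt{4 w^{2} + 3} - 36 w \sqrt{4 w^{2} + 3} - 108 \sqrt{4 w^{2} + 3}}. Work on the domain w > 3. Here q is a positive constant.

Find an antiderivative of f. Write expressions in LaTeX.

An antiderivative is F(w) = - \frac{3 q w}{4} - \frac{5 \log{\left(2 w - 6 \right)}}{4} + \frac{2 \sqrt{4 w^{2} + 3}}{w + 3}.

The integrand splits into summands that can be handled one at a time.
Check: d/dw[- \frac{3 q w}{4} - \frac{5 \log{\left(2 w - 6 \right)}}{4} + \frac{2 \sqrt{4 w^{2} + 3}}{w + 3}] = \frac{- 3 q w^{3} \sqrt{4 w^{2} + 3} - 9 q w^{2} \sqrt{4 w^{2} + 3} + 27 q w \sqrt{4 w^{2} + 3} + 81 q \sqrt{4 w^{2} + 3} - 5 w^{2} \sqrt{4 w^{2} + 3} + 96 w^{2} - 30 w \sqrt{4 w^{2} + 3} - 312 w - 45 \sqrt{4 w^{2} + 3} + 72}{4 w^{3} \sqrt{4 w^{2} + 3} + 12 w^{2} \sqrt{4 w^{2} + 3} - 36 w \sqrt{4 w^{2} + 3} - 108 \sqrt{4 w^{2} + 3}}, which equals f(w).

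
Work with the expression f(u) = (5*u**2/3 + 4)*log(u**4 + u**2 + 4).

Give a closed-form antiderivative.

Since d/du undoes antidifferentiation here, F'(u) = f(u) is required of F(u).
Check: d/du[5*u**3*log(u**4 + u**2 + 4)/9 - 20*u**3/27 + 4*u*log(u**4 + u**2 + 4) - 134*u/9 - 7*sqrt(3)*log(u**2 - sqrt(3)*u + 2)/6 + 7*sqrt(3)*log(u**2 + sqrt(3)*u + 2)/6 + 41*sqrt(5)*atan(2*sqrt(5)*u/5 - sqrt(15)/5)/9 + 41*sqrt(5)*atan(2*sqrt(5)*u/5 + sqrt(15)/5)/9] = 5*u**2*log(u**4 + u**2 + 4)/3 + 4*log(u**4 + u**2 + 4), which equals f(u).

An antiderivative is F(u) = 5*u**3*log(u**4 + u**2 + 4)/9 - 20*u**3/27 + 4*u*log(u**4 + u**2 + 4) - 134*u/9 - 7*sqrt(3)*log(u**2 - sqrt(3)*u + 2)/6 + 7*sqrt(3)*log(u**2 + sqrt(3)*u + 2)/6 + 41*sqrt(5)*atan(2*sqrt(5)*u/5 - sqrt(15)/5)/9 + 41*sqrt(5)*atan(2*sqrt(5)*u/5 + sqrt(15)/5)/9.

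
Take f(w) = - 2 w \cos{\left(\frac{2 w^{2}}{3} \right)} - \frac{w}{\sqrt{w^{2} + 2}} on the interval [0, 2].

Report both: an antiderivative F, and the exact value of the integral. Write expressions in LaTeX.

Antiderivative: F(w) = \frac{- 2 \sqrt{w^{2} + 2} - 3 \sin{\left(\frac{2 w^{2}}{3} \right)}}{2}; value = - \sqrt{6} - \frac{3 \sin{\left(\frac{8}{3} \right)}}{2} + \sqrt{2}

Integrate term by term and add the pieces.
F(w) = \frac{- 2 \sqrt{w^{2} + 2} - 3 \sin{\left(\frac{2 w^{2}}{3} \right)}}{2} is an antiderivative of f.
Check: d/dw[\frac{- 2 \sqrt{w^{2} + 2} - 3 \sin{\left(\frac{2 w^{2}}{3} \right)}}{2}] = \frac{- 2 w \sqrt{w^{2} + 2} \cos{\left(\frac{2 w^{2}}{3} \right)} - w}{\sqrt{w^{2} + 2}}, which equals f(w).
F(2) = - \sqrt{6} - \frac{3 \sin{\left(\frac{8}{3} \right)}}{2}; F(0) = - \sqrt{2}.
Integral = F(2) - F(0) = - \sqrt{6} - \frac{3 \sin{\left(\frac{8}{3} \right)}}{2} + \sqrt{2}.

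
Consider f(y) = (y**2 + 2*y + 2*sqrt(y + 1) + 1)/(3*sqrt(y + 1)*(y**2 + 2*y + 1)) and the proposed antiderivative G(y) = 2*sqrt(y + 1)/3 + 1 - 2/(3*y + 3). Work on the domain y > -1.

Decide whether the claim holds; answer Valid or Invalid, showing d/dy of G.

d/dy[G] = (y**2 + 2*y + 2*sqrt(y + 1) + 1)/(3*y**2*sqrt(y + 1) + 6*y*sqrt(y + 1) + 3*sqrt(y + 1))
This equals f(y) exactly, so the claim holds.

Valid - the claim checks out under differentiation.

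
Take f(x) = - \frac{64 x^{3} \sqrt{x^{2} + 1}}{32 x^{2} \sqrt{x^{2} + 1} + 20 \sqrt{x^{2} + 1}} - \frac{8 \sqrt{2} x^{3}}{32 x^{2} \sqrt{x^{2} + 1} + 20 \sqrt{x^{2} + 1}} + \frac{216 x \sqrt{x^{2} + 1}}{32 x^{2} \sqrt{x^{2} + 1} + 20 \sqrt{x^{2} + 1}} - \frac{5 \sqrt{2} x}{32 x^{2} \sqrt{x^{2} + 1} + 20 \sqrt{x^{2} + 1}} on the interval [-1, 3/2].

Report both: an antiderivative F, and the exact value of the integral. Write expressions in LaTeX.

Integrate term by term and add the pieces.
F(x) = - x^{2} - \frac{\sqrt{2} \sqrt{x^{2} + 1}}{4} + 4 \log{\left(4 x^{2} + \frac{5}{2} \right)} is an antiderivative of f.
Check: d/dx[- x^{2} - \frac{\sqrt{2} \sqrt{x^{2} + 1}}{4} + 4 \log{\left(4 x^{2} + \frac{5}{2} \right)}] = \frac{- 64 x^{3} \sqrt{x^{2} + 1} - 8 \sqrt{2} x^{3} + 216 x \sqrt{x^{2} + 1} - 5 \sqrt{2} x}{32 x^{2} \sqrt{x^{2} + 1} + 20 \sqrt{x^{2} + 1}}, which equals f(x).
F(3/2) = - \frac{9}{4} - \frac{\sqrt{26}}{8} + 4 \log{\left(\frac{23}{2} \right)}; F(-1) = - \frac{3}{2} + 4 \log{\left(\frac{13}{2} \right)}.
Integral = F(3/2) - F(-1) = - 4 \log{\left(\frac{13}{2} \right)} - \frac{3}{4} - \frac{\sqrt{26}}{8} + 4 \log{\left(\frac{23}{2} \right)}.

Antiderivative: F(x) = - x^{2} - \frac{\sqrt{2} \sqrt{x^{2} + 1}}{4} + 4 \log{\left(4 x^{2} + \frac{5}{2} \right)}; value = - 4 \log{\left(\frac{13}{2} \right)} - \frac{3}{4} - \frac{\sqrt{26}}{8} + 4 \log{\left(\frac{23}{2} \right)}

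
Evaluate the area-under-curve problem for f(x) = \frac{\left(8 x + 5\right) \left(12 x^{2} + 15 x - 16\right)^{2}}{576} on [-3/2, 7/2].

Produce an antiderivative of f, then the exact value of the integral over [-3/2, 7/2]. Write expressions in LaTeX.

The substitution u = x^{2} + \frac{5 x}{4} - \frac{4}{3} works: f is exactly (dF/du)*(du/dx) for that inner function.
F(x) = \frac{\left(12 x^{2} + 15 x - 16\right)^{3}}{5184} is an antiderivative of f.
Check: d/dx[\frac{\left(12 x^{2} + 15 x - 16\right)^{3}}{5184}] = 2 x^{5} + \frac{25 x^{4}}{4} + \frac{11 x^{3}}{12} - \frac{515 x^{2}}{64} - \frac{11 x}{18} + \frac{20}{9}, which equals f(x).
F(7/2) = \frac{49430863}{41472}; F(-3/2) = - \frac{12167}{41472}.
Integral = F(7/2) - F(-3/2) = \frac{2746835}{2304}.

Antiderivative: F(x) = \frac{\left(12 x^{2} + 15 x - 16\right)^{3}}{5184}; value = \frac{2746835}{2304}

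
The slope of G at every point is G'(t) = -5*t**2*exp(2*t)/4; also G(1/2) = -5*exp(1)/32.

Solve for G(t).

G(t) = (-10*t**2 + 10*t - 5)*exp(2*t)/16

G'(t) has the shape u'v + uv' for u = -5*t**2/8 + 5*t/8 - 5/16 and v = exp(2*t) — it is the derivative of the product u*v.
A general antiderivative is (-10*t**2 + 10*t - 5)*exp(2*t)/16 + C.
The condition gives C = -5*exp(1)/32 - (-5*exp(1)/32) = 0.
So G(t) = (-10*t**2 + 10*t - 5)*exp(2*t)/16.
Check: d/dt[(-10*t**2 + 10*t - 5)*exp(2*t)/16] = -5*t**2*exp(2*t)/4 = G'(t).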